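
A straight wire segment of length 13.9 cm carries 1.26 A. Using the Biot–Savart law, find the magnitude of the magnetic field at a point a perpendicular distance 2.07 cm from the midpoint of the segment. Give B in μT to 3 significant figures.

For a finite straight segment, B = (μ₀I/4πd)(sinθ₁ + sinθ₂), where θ₁, θ₂ are the angles from the perpendicular to each end.
The perpendicular from the point meets the wire at its midpoint, so each end is L/2 = 0.0695 m away along the wire.
sinθ₁ = 0.0695/√(0.0695²+0.0207²) = 0.9584; sinθ₂ = 0.0695/√(0.0695²+0.0207²) = 0.9584.
B = (4π×10⁻⁷ × 1.26) / (4π × 0.0207) × (0.9584 + 0.9584) = 1.17×10⁻⁵ T.

B ≈ 11.7 μT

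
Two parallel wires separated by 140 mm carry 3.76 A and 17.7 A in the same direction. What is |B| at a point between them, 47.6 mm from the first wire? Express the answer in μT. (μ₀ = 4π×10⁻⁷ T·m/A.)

B ≈ 22.5 μT

Each long wire gives B = μ₀I/(2πd). Distances are d₁ = 0.0476 m and d₂ = 0.0924 m.
B₁ = 1.58×10⁻⁵ T, B₂ = 3.83×10⁻⁵ T.
Between parallel currents the two contributions point in opposite directions, so they subtract. B = |B₁ − B₂| = |1.58×10⁻⁵ − 3.83×10⁻⁵| = 2.25×10⁻⁵ T.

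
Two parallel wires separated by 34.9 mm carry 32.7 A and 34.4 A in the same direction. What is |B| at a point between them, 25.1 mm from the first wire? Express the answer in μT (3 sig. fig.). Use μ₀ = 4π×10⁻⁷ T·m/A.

Each long wire gives B = μ₀I/(2πd). Distances are d₁ = 0.0251 m and d₂ = 0.0098 m.
B₁ = 2.61×10⁻⁴ T, B₂ = 7.02×10⁻⁴ T.
Between parallel currents the two contributions point in opposite directions, so they subtract. B = |B₁ − B₂| = |2.61×10⁻⁴ − 7.02×10⁻⁴| = 4.41×10⁻⁴ T.

B ≈ 441 μT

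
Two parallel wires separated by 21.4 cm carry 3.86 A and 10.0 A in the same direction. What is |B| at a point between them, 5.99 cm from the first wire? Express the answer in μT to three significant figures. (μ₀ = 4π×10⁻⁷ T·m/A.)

B ≈ 0.0904 μT

Each long wire gives B = μ₀I/(2πd). Distances are d₁ = 0.0599 m and d₂ = 0.1541 m.
B₁ = 1.29×10⁻⁵ T, B₂ = 1.30×10⁻⁵ T.
Between parallel currents the two contributions point in opposite directions, so they subtract. B = |B₁ − B₂| = |1.29×10⁻⁵ − 1.30×10⁻⁵| = 9.04×10⁻⁸ T.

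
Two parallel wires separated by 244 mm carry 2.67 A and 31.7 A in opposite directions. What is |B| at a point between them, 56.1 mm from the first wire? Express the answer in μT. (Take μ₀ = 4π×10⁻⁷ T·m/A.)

Each long wire gives B = μ₀I/(2πd). Distances are d₁ = 0.0561 m and d₂ = 0.1879 m.
B₁ = 9.52×10⁻⁶ T, B₂ = 3.37×10⁻⁵ T.
Between antiparallel currents both contributions point the same way, so they add. B = B₁ + B₂ = 9.52×10⁻⁶ + 3.37×10⁻⁵ = 4.33×10⁻⁵ T.

B ≈ 43.3 μT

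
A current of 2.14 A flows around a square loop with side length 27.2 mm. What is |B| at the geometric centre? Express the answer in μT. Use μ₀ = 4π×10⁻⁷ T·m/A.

B ≈ 89.0 μT

Each side is a finite straight segment at perpendicular distance d = a/(2 tan(π/4)) = 0.0136 m from the centre, with end-angles ±π/4.
One side contributes B₁ = (μ₀I/4πd)·2 sin(π/4) = 2.23×10⁻⁵ T.
All 4 sides add in the same direction: B = 4 × 2.23×10⁻⁵ = 8.90×10⁻⁵ T.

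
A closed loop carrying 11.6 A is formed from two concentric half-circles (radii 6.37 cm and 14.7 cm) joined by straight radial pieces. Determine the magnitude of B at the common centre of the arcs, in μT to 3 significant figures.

The radial connectors point toward the centre, so dl × r̂ = 0 and they contribute nothing.
Each semicircle gives μ₀I/(4R): inner arc 5.72×10⁻⁵ T, outer arc 2.48×10⁻⁵ T.
The two arcs carry current in opposite angular senses, so their fields oppose: B = |5.72×10⁻⁵ − 2.48×10⁻⁵| = 3.24×10⁻⁵ T.

B ≈ 32.4 μT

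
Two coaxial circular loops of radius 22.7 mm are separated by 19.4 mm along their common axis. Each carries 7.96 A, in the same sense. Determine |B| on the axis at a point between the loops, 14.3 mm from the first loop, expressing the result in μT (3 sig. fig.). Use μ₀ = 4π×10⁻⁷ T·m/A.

Each loop contributes B = μ₀IR²/[2(R²+z²)^(3/2)] on the axis, with z measured from that loop.
Loop 1 (z = 0.0143 m): B₁ = 1.33×10⁻⁴ T. Loop 2 (z = 0.0051 m): B₂ = 2.05×10⁻⁴ T.
The fields add: B = B₁ + B₂ = 3.38×10⁻⁴ T.

B ≈ 338 μT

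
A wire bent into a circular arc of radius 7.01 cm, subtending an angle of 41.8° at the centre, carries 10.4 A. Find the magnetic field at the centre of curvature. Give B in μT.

The Biot–Savart field of a circular arc at its centre is B = μ₀Iφ/(4πR), with φ = 0.7295 rad.
B = (4π×10⁻⁷ × 10.4 × 0.7295) / (4π × 0.0701) = 1.08×10⁻⁵ T.

B ≈ 10.8 μT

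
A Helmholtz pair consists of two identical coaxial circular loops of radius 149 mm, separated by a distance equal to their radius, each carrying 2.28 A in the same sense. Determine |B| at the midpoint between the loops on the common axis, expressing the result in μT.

Each loop contributes B = μ₀IR²/[2(R²+z²)^(3/2)] on the axis, with z measured from that loop.
Loop 1 (z = 0.0745 m): B₁ = 6.88×10⁻⁶ T. Loop 2 (z = 0.0745 m): B₂ = 6.88×10⁻⁶ T.
The fields add: B = B₁ + B₂ = 1.38×10⁻⁵ T.

B ≈ 13.8 μT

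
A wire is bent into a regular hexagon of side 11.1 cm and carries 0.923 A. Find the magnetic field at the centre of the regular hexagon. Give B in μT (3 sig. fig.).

Each side is a finite straight segment at perpendicular distance d = a/(2 tan(π/6)) = 0.09613 m from the centre, with end-angles ±π/6.
One side contributes B₁ = (μ₀I/4πd)·2 sin(π/6) = 9.60×10⁻⁷ T.
All 6 sides add in the same direction: B = 6 × 9.60×10⁻⁷ = 5.76×10⁻⁶ T.

B ≈ 5.76 μT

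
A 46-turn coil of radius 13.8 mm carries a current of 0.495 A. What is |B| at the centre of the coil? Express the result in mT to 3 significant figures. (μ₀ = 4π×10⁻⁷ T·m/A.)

For an N-turn flat coil, B = Nμ₀I/(2R) with R = 0.0138 m.
B = 46 × 2.25×10⁻⁵ T = 1.04×10⁻³ T.

B ≈ 1.04 mT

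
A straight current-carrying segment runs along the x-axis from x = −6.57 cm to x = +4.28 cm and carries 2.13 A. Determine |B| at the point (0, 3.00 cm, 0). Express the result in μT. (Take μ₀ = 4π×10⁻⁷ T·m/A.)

B ≈ 12.3 μT

For a finite straight segment, B = (μ₀I/4πd)(sinθ₁ + sinθ₂), where θ₁, θ₂ are the angles from the perpendicular to each end.
The perpendicular distance is d = 0.03 m; the end-offsets along the wire are a = 0.0657 m and b = 0.0428 m.
sinθ₁ = 0.0657/√(0.0657²+0.03²) = 0.9097; sinθ₂ = 0.0428/√(0.0428²+0.03²) = 0.8189.
B = (4π×10⁻⁷ × 2.13) / (4π × 0.03) × (0.9097 + 0.8189) = 1.23×10⁻⁵ T.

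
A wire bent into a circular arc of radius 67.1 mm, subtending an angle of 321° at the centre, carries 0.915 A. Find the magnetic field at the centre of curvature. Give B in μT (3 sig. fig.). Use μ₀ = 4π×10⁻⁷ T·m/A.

The Biot–Savart field of a circular arc at its centre is B = μ₀Iφ/(4πR), with φ = 5.603 rad.
B = (4π×10⁻⁷ × 0.915 × 5.603) / (4π × 0.0671) = 7.64×10⁻⁶ T.

B ≈ 7.64 μT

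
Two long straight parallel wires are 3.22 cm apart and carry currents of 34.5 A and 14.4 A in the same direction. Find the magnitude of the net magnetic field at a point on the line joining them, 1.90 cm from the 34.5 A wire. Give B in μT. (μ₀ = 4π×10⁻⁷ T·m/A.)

Each long wire gives B = μ₀I/(2πd). Distances are d₁ = 0.019 m and d₂ = 0.0132 m.
B₁ = 3.63×10⁻⁴ T, B₂ = 2.18×10⁻⁴ T.
Between parallel currents the two contributions point in opposite directions, so they subtract. B = |B₁ − B₂| = |3.63×10⁻⁴ − 2.18×10⁻⁴| = 1.45×10⁻⁴ T.

B ≈ 145 μT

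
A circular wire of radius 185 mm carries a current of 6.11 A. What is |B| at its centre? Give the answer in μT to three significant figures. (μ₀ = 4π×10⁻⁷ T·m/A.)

At the centre of a circular loop the Biot–Savart law gives B = μ₀I/(2R).
B = (4π×10⁻⁷ × 6.11) / (2 × 0.185) = 2.08×10⁻⁵ T.

B ≈ 20.8 μT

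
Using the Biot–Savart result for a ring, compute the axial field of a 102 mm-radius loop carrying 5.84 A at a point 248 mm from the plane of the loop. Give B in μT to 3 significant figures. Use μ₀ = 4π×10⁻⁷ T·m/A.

On the axis of a circular loop, B = μ₀IR² / [2(R²+z²)^(3/2)].
R² + z² = (0.102)² + (0.248)² = 0.07191 m², and (R²+z²)^(3/2) = 1.93×10⁻² m³.
B = (4π×10⁻⁷ × 5.84 × 0.0104) / (2 × 1.93×10⁻²) = 1.98×10⁻⁶ T.

B ≈ 1.98 μT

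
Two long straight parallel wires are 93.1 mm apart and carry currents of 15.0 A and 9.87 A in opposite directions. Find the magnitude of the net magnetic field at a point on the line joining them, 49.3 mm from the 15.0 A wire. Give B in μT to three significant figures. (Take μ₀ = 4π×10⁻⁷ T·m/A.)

B ≈ 106 μT

Each long wire gives B = μ₀I/(2πd). Distances are d₁ = 0.0493 m and d₂ = 0.0438 m.
B₁ = 6.09×10⁻⁵ T, B₂ = 4.51×10⁻⁵ T.
Between antiparallel currents both contributions point the same way, so they add. B = B₁ + B₂ = 6.09×10⁻⁵ + 4.51×10⁻⁵ = 1.06×10⁻⁴ T.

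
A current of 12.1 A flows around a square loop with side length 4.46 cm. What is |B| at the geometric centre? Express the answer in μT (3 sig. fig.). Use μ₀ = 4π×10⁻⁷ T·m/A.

B ≈ 307 μT

Each side is a finite straight segment at perpendicular distance d = a/(2 tan(π/4)) = 0.0223 m from the centre, with end-angles ±π/4.
One side contributes B₁ = (μ₀I/4πd)·2 sin(π/4) = 7.67×10⁻⁵ T.
All 4 sides add in the same direction: B = 4 × 7.67×10⁻⁵ = 3.07×10⁻⁴ T.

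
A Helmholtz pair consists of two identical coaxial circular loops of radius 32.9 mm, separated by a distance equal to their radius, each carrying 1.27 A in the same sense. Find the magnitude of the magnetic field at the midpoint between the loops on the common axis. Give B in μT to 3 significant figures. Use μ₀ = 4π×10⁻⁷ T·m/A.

Each loop contributes B = μ₀IR²/[2(R²+z²)^(3/2)] on the axis, with z measured from that loop.
Loop 1 (z = 0.01645 m): B₁ = 1.74×10⁻⁵ T. Loop 2 (z = 0.01645 m): B₂ = 1.74×10⁻⁵ T.
The fields add: B = B₁ + B₂ = 3.47×10⁻⁵ T.

B ≈ 34.7 μT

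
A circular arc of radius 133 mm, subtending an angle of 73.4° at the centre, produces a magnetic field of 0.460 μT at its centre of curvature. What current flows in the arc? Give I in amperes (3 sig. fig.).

I ≈ 0.478 A

For a circular arc, B = μ₀Iφ/(4πR) with φ in radians; here φ = 1.281 rad.
So I = 4πRB/(μ₀φ) = 4π × 0.133 × 4.60×10⁻⁷ / (4π×10⁻⁷ × 1.281) = 0.478 A.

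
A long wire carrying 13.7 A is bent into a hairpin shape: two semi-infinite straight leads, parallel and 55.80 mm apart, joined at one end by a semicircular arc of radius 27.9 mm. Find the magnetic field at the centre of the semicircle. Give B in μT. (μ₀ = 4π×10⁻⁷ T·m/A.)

The semicircular arc contributes B_arc = μ₀I·π/(4πR) = μ₀I/(4R) = 1.54×10⁻⁴ T.
Each semi-infinite lead is at perpendicular distance R = 0.0279 m from the centre, with the perpendicular foot at its near end, so it contributes μ₀I/(4πR); both point the same way, together 9.82×10⁻⁵ T.
Arc and leads all point the same direction: B = 1.54×10⁻⁴ + 9.82×10⁻⁵ = 2.52×10⁻⁴ T.

B ≈ 252 μT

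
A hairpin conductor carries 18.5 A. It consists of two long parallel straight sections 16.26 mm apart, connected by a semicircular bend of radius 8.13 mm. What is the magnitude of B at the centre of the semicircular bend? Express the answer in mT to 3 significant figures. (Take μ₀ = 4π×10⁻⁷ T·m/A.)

B ≈ 1.17 mT

The semicircular arc contributes B_arc = μ₀I·π/(4πR) = μ₀I/(4R) = 7.15×10⁻⁴ T.
Each semi-infinite lead is at perpendicular distance R = 0.00813 m from the centre, with the perpendicular foot at its near end, so it contributes μ₀I/(4πR); both point the same way, together 4.55×10⁻⁴ T.
Arc and leads all point the same direction: B = 7.15×10⁻⁴ + 4.55×10⁻⁴ = 1.17×10⁻³ T.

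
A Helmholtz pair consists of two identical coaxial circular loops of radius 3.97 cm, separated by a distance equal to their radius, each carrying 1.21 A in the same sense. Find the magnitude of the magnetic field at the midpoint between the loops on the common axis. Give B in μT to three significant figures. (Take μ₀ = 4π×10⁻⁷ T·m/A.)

Each loop contributes B = μ₀IR²/[2(R²+z²)^(3/2)] on the axis, with z measured from that loop.
Loop 1 (z = 0.01985 m): B₁ = 1.37×10⁻⁵ T. Loop 2 (z = 0.01985 m): B₂ = 1.37×10⁻⁵ T.
The fields add: B = B₁ + B₂ = 2.74×10⁻⁵ T.

B ≈ 27.4 μT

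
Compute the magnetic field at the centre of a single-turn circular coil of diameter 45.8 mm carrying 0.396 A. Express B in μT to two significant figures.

At the centre of a circular loop the Biot–Savart law gives B = μ₀I/(2R) (so R = 0.0229 m).
B = (4π×10⁻⁷ × 0.396) / (2 × 0.0229) = 1.09×10⁻⁵ T.

B ≈ 11 μT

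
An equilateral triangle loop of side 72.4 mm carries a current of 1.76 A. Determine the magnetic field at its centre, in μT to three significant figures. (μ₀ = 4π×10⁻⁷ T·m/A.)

Each side is a finite straight segment at perpendicular distance d = a/(2 tan(π/3)) = 0.0209 m from the centre, with end-angles ±π/3.
One side contributes B₁ = (μ₀I/4πd)·2 sin(π/3) = 1.46×10⁻⁵ T.
All 3 sides add in the same direction: B = 3 × 1.46×10⁻⁵ = 4.38×10⁻⁵ T.

B ≈ 43.8 μT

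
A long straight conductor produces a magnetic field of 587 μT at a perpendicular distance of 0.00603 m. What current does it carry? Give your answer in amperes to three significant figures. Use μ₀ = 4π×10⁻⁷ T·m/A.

I ≈ 17.7 A

For a long straight wire B = μ₀I/(2πd), so I = 2πdB/μ₀.
I = 2π × 0.00603 × 5.87×10⁻⁴ / (4π×10⁻⁷) = 17.7 A.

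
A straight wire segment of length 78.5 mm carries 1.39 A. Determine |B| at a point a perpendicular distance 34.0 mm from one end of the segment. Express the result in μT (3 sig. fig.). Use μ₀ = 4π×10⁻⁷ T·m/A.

B ≈ 3.75 μT

For a finite straight segment, B = (μ₀I/4πd)(sinθ₁ + sinθ₂), where θ₁, θ₂ are the angles from the perpendicular to each end.
The perpendicular foot is at one end, so the two end-offsets along the wire are 0 and L = 0.0785 m.
sinθ₁ = 0/√(0²+0.034²) = 0.0000; sinθ₂ = 0.0785/√(0.0785²+0.034²) = 0.9176.
B = (4π×10⁻⁷ × 1.39) / (4π × 0.034) × (0.0000 + 0.9176) = 3.75×10⁻⁶ T.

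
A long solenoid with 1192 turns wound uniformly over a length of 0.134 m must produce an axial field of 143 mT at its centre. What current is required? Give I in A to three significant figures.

I ≈ 12.8 A

Inside a long solenoid B = μ₀nI with n = 8896 m⁻¹, so I = B/(μ₀n).
I = 0.143 / (4π×10⁻⁷ × 8896) = 12.8 A.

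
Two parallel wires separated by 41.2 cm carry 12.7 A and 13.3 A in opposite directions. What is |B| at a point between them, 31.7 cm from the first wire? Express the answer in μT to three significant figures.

B ≈ 36.0 μT

Each long wire gives B = μ₀I/(2πd). Distances are d₁ = 0.317 m and d₂ = 0.095 m.
B₁ = 8.01×10⁻⁶ T, B₂ = 2.80×10⁻⁵ T.
Between antiparallel currents both contributions point the same way, so they add. B = B₁ + B₂ = 8.01×10⁻⁶ + 2.80×10⁻⁵ = 3.60×10⁻⁵ T.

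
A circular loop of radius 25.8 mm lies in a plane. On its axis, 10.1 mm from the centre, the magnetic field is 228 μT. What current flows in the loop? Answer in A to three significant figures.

I ≈ 11.6 A

On the axis of a loop, B = μ₀IR²/[2(R²+z²)^(3/2)], so I = 2B(R²+z²)^(3/2)/(μ₀R²).
R² + z² = 0.0006656 + 0.000102 = 0.0007677 m²; raised to 3/2 gives 2.13×10⁻⁵ m³.
I = 2 × 2.28×10⁻⁴ × 2.13×10⁻⁵ / (1.26×10⁻⁶ × 0.0006656) = 11.6 A.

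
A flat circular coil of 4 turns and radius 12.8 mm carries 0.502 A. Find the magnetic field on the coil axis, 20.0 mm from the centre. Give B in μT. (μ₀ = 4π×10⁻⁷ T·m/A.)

For an N-turn flat coil, B = Nμ₀IR²/[2(R²+z²)^(3/2)] with R = 0.0128 m, z = 0.02 m.
B = 4 × 3.86×10⁻⁶ T = 1.54×10⁻⁵ T.

B ≈ 15.4 μT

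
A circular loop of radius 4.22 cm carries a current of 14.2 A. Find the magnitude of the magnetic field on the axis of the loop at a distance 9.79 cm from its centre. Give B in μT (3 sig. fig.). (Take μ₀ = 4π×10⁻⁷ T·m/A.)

B ≈ 13.1 μT

On the axis of a circular loop, B = μ₀IR² / [2(R²+z²)^(3/2)].
R² + z² = (0.0422)² + (0.0979)² = 0.01137 m², and (R²+z²)^(3/2) = 1.21×10⁻³ m³.
B = (4π×10⁻⁷ × 14.2 × 0.001781) / (2 × 1.21×10⁻³) = 1.31×10⁻⁵ T.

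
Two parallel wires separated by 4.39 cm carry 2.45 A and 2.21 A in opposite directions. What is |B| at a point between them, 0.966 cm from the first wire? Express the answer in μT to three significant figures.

Each long wire gives B = μ₀I/(2πd). Distances are d₁ = 0.00966 m and d₂ = 0.03424 m.
B₁ = 5.07×10⁻⁵ T, B₂ = 1.29×10⁻⁵ T.
Between antiparallel currents both contributions point the same way, so they add. B = B₁ + B₂ = 5.07×10⁻⁵ + 1.29×10⁻⁵ = 6.36×10⁻⁵ T.

B ≈ 63.6 μT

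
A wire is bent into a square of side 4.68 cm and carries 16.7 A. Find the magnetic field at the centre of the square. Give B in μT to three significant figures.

B ≈ 404 μT

Each side is a finite straight segment at perpendicular distance d = a/(2 tan(π/4)) = 0.0234 m from the centre, with end-angles ±π/4.
One side contributes B₁ = (μ₀I/4πd)·2 sin(π/4) = 1.01×10⁻⁴ T.
All 4 sides add in the same direction: B = 4 × 1.01×10⁻⁴ = 4.04×10⁻⁴ T.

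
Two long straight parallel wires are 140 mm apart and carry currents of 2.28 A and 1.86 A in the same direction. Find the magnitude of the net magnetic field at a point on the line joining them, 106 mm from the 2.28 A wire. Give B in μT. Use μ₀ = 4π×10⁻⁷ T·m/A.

Each long wire gives B = μ₀I/(2πd). Distances are d₁ = 0.106 m and d₂ = 0.034 m.
B₁ = 4.30×10⁻⁶ T, B₂ = 1.09×10⁻⁵ T.
Between parallel currents the two contributions point in opposite directions, so they subtract. B = |B₁ − B₂| = |4.30×10⁻⁶ − 1.09×10⁻⁵| = 6.64×10⁻⁶ T.

B ≈ 6.64 μT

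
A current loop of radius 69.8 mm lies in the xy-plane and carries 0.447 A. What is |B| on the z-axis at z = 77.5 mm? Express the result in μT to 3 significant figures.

On the axis of a circular loop, B = μ₀IR² / [2(R²+z²)^(3/2)].
R² + z² = (0.0698)² + (0.0775)² = 0.01088 m², and (R²+z²)^(3/2) = 1.13×10⁻³ m³.
B = (4π×10⁻⁷ × 0.447 × 0.004872) / (2 × 1.13×10⁻³) = 1.21×10⁻⁶ T.

B ≈ 1.21 μT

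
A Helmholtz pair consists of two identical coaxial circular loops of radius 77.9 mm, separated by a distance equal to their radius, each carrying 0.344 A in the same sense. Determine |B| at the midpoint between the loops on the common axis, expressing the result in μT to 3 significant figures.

Each loop contributes B = μ₀IR²/[2(R²+z²)^(3/2)] on the axis, with z measured from that loop.
Loop 1 (z = 0.03895 m): B₁ = 1.99×10⁻⁶ T. Loop 2 (z = 0.03895 m): B₂ = 1.99×10⁻⁶ T.
The fields add: B = B₁ + B₂ = 3.97×10⁻⁶ T.

B ≈ 3.97 μT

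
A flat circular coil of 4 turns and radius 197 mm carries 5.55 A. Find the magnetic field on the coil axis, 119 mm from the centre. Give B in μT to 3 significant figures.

For an N-turn flat coil, B = Nμ₀IR²/[2(R²+z²)^(3/2)] with R = 0.197 m, z = 0.119 m.
B = 4 × 1.11×10⁻⁵ T = 4.44×10⁻⁵ T.

B ≈ 44.4 μT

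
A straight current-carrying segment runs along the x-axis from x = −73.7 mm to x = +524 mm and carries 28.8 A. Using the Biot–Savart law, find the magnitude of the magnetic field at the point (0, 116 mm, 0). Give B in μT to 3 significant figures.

B ≈ 37.6 μT

For a finite straight segment, B = (μ₀I/4πd)(sinθ₁ + sinθ₂), where θ₁, θ₂ are the angles from the perpendicular to each end.
The perpendicular distance is d = 0.116 m; the end-offsets along the wire are a = 0.0737 m and b = 0.524 m.
sinθ₁ = 0.0737/√(0.0737²+0.116²) = 0.5363; sinθ₂ = 0.524/√(0.524²+0.116²) = 0.9764.
B = (4π×10⁻⁷ × 28.8) / (4π × 0.116) × (0.5363 + 0.9764) = 3.76×10⁻⁵ T.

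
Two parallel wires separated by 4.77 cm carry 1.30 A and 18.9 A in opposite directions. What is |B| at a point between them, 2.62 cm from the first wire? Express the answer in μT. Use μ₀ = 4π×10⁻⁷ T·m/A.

Each long wire gives B = μ₀I/(2πd). Distances are d₁ = 0.0262 m and d₂ = 0.0215 m.
B₁ = 9.92×10⁻⁶ T, B₂ = 1.76×10⁻⁴ T.
Between antiparallel currents both contributions point the same way, so they add. B = B₁ + B₂ = 9.92×10⁻⁶ + 1.76×10⁻⁴ = 1.86×10⁻⁴ T.

B ≈ 186 μT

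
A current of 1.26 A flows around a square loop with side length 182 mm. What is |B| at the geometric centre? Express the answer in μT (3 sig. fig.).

Each side is a finite straight segment at perpendicular distance d = a/(2 tan(π/4)) = 0.091 m from the centre, with end-angles ±π/4.
One side contributes B₁ = (μ₀I/4πd)·2 sin(π/4) = 1.96×10⁻⁶ T.
All 4 sides add in the same direction: B = 4 × 1.96×10⁻⁶ = 7.83×10⁻⁶ T.

B ≈ 7.83 μT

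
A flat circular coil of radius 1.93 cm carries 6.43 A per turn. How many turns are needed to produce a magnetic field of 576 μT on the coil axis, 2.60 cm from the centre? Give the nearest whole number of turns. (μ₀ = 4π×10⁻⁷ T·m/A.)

N = 13

For an N-turn coil, B = Nμ₀IR²/[2(R²+z²)^(3/2)]. A single turn gives B₁ = 4.43×10⁻⁵ T with R = 0.0193 m, z = 0.026 m.
N = B/B₁ = 5.76×10⁻⁴ / 4.43×10⁻⁵ = 12.99.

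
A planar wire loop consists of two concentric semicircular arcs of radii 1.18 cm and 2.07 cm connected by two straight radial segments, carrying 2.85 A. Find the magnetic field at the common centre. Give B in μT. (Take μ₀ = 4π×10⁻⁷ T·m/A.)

The radial connectors point toward the centre, so dl × r̂ = 0 and they contribute nothing.
Each semicircle gives μ₀I/(4R): inner arc 7.59×10⁻⁵ T, outer arc 4.33×10⁻⁵ T.
The two arcs carry current in opposite angular senses, so their fields oppose: B = |7.59×10⁻⁵ − 4.33×10⁻⁵| = 3.26×10⁻⁵ T.

B ≈ 32.6 μT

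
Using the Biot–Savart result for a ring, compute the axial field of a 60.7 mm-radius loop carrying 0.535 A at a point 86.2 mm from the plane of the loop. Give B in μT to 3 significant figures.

B ≈ 1.06 μT

On the axis of a circular loop, B = μ₀IR² / [2(R²+z²)^(3/2)].
R² + z² = (0.0607)² + (0.0862)² = 0.01111 m², and (R²+z²)^(3/2) = 1.17×10⁻³ m³.
B = (4π×10⁻⁷ × 0.535 × 0.003684) / (2 × 1.17×10⁻³) = 1.06×10⁻⁶ T.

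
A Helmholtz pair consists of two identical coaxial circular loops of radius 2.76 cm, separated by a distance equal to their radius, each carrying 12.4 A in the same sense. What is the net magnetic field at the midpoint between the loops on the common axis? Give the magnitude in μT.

B ≈ 404 μT

Each loop contributes B = μ₀IR²/[2(R²+z²)^(3/2)] on the axis, with z measured from that loop.
Loop 1 (z = 0.0138 m): B₁ = 2.02×10⁻⁴ T. Loop 2 (z = 0.0138 m): B₂ = 2.02×10⁻⁴ T.
The fields add: B = B₁ + B₂ = 4.04×10⁻⁴ T.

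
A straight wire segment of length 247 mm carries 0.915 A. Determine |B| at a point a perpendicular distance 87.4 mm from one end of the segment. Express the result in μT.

B ≈ 0.987 μT

For a finite straight segment, B = (μ₀I/4πd)(sinθ₁ + sinθ₂), where θ₁, θ₂ are the angles from the perpendicular to each end.
The perpendicular foot is at one end, so the two end-offsets along the wire are 0 and L = 0.247 m.
sinθ₁ = 0/√(0²+0.0874²) = 0.0000; sinθ₂ = 0.247/√(0.247²+0.0874²) = 0.9427.
B = (4π×10⁻⁷ × 0.915) / (4π × 0.0874) × (0.0000 + 0.9427) = 9.87×10⁻⁷ T.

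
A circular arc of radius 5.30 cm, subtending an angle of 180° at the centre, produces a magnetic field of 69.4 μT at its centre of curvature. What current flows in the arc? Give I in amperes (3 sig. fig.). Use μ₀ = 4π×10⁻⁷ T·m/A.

For a circular arc, B = μ₀Iφ/(4πR) with φ in radians; here φ = 3.142 rad.
So I = 4πRB/(μ₀φ) = 4π × 0.053 × 6.94×10⁻⁵ / (4π×10⁻⁷ × 3.142) = 11.7 A.

I ≈ 11.7 A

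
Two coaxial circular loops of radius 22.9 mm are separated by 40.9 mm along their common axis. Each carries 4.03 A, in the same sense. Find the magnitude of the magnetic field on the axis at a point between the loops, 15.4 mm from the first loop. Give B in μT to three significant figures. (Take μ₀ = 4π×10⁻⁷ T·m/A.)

B ≈ 96.2 μT

Each loop contributes B = μ₀IR²/[2(R²+z²)^(3/2)] on the axis, with z measured from that loop.
Loop 1 (z = 0.0154 m): B₁ = 6.32×10⁻⁵ T. Loop 2 (z = 0.0255 m): B₂ = 3.30×10⁻⁵ T.
The fields add: B = B₁ + B₂ = 9.62×10⁻⁵ T.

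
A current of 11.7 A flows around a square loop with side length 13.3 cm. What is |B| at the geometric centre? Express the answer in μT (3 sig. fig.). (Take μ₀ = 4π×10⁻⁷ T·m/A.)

Each side is a finite straight segment at perpendicular distance d = a/(2 tan(π/4)) = 0.0665 m from the centre, with end-angles ±π/4.
One side contributes B₁ = (μ₀I/4πd)·2 sin(π/4) = 2.49×10⁻⁵ T.
All 4 sides add in the same direction: B = 4 × 2.49×10⁻⁵ = 9.95×10⁻⁵ T.

B ≈ 99.5 μT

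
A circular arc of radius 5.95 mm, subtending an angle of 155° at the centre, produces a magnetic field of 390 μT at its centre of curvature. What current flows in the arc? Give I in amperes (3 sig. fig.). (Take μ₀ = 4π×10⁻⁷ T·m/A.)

I ≈ 8.58 A

For a circular arc, B = μ₀Iφ/(4πR) with φ in radians; here φ = 2.705 rad.
So I = 4πRB/(μ₀φ) = 4π × 0.00595 × 3.90×10⁻⁴ / (4π×10⁻⁷ × 2.705) = 8.58 A.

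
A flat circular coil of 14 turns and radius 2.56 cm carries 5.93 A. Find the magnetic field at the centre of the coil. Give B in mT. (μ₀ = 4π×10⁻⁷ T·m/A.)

B ≈ 2.04 mT

For an N-turn flat coil, B = Nμ₀I/(2R) with R = 0.0256 m.
B = 14 × 1.46×10⁻⁴ T = 2.04×10⁻³ T.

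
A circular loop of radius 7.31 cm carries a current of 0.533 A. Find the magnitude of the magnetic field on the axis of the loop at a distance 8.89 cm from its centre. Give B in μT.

On the axis of a circular loop, B = μ₀IR² / [2(R²+z²)^(3/2)].
R² + z² = (0.0731)² + (0.0889)² = 0.01325 m², and (R²+z²)^(3/2) = 1.52×10⁻³ m³.
B = (4π×10⁻⁷ × 0.533 × 0.005344) / (2 × 1.52×10⁻³) = 1.17×10⁻⁶ T.

B ≈ 1.17 μT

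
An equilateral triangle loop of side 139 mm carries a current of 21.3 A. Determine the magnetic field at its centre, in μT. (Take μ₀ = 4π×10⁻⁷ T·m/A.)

Each side is a finite straight segment at perpendicular distance d = a/(2 tan(π/3)) = 0.04013 m from the centre, with end-angles ±π/3.
One side contributes B₁ = (μ₀I/4πd)·2 sin(π/3) = 9.19×10⁻⁵ T.
All 3 sides add in the same direction: B = 3 × 9.19×10⁻⁵ = 2.76×10⁻⁴ T.

B ≈ 276 μT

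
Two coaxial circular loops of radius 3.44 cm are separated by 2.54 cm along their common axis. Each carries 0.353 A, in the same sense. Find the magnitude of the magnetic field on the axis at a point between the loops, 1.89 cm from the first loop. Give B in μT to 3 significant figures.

Each loop contributes B = μ₀IR²/[2(R²+z²)^(3/2)] on the axis, with z measured from that loop.
Loop 1 (z = 0.0189 m): B₁ = 4.34×10⁻⁶ T. Loop 2 (z = 0.0065 m): B₂ = 6.12×10⁻⁶ T.
The fields add: B = B₁ + B₂ = 1.05×10⁻⁵ T.

B ≈ 10.5 μT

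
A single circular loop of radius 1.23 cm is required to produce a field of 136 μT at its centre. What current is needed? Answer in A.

I ≈ 2.66 A

At the centre of a circular loop B = μ₀I/(2R), so I = 2RB/μ₀.
With R = 0.0123 m, I = 2 × 0.0123 × 1.36×10⁻⁴ / (4π×10⁻⁷) = 2.66 A.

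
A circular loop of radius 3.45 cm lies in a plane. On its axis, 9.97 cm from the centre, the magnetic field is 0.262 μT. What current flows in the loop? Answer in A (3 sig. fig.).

I ≈ 0.411 A

On the axis of a loop, B = μ₀IR²/[2(R²+z²)^(3/2)], so I = 2B(R²+z²)^(3/2)/(μ₀R²).
R² + z² = 0.00119 + 0.00994 = 0.01113 m²; raised to 3/2 gives 1.17×10⁻³ m³.
I = 2 × 2.62×10⁻⁷ × 1.17×10⁻³ / (1.26×10⁻⁶ × 0.00119) = 0.411 A.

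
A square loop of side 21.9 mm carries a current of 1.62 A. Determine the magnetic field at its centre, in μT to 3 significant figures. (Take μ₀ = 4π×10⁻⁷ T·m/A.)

B ≈ 83.7 μT

Each side is a finite straight segment at perpendicular distance d = a/(2 tan(π/4)) = 0.01095 m from the centre, with end-angles ±π/4.
One side contributes B₁ = (μ₀I/4πd)·2 sin(π/4) = 2.09×10⁻⁵ T.
All 4 sides add in the same direction: B = 4 × 2.09×10⁻⁵ = 8.37×10⁻⁵ T.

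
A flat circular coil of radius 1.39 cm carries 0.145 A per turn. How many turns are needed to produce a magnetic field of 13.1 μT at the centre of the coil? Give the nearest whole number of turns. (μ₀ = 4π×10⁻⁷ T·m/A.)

N = 2

For an N-turn coil, B = Nμ₀I/(2R). A single turn gives B₁ = 6.55×10⁻⁶ T with R = 0.0139 m.
N = B/B₁ = 1.31×10⁻⁵ / 6.55×10⁻⁶ = 2.00.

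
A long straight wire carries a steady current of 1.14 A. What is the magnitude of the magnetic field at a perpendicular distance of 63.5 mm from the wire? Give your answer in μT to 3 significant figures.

B ≈ 3.59 μT

For an infinitely long straight wire, B = μ₀I/(2πd).
B = (4π×10⁻⁷ × 1.14) / (2π × 0.0635) = 3.59×10⁻⁶ T.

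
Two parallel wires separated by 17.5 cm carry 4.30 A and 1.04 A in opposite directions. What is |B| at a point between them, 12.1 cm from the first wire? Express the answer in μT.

Each long wire gives B = μ₀I/(2πd). Distances are d₁ = 0.121 m and d₂ = 0.054 m.
B₁ = 7.11×10⁻⁶ T, B₂ = 3.85×10⁻⁶ T.
Between antiparallel currents both contributions point the same way, so they add. B = B₁ + B₂ = 7.11×10⁻⁶ + 3.85×10⁻⁶ = 1.10×10⁻⁵ T.

B ≈ 11.0 μT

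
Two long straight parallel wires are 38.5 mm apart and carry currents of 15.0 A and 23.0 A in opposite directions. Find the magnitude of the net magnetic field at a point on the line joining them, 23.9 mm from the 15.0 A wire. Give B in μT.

Each long wire gives B = μ₀I/(2πd). Distances are d₁ = 0.0239 m and d₂ = 0.0146 m.
B₁ = 1.26×10⁻⁴ T, B₂ = 3.15×10⁻⁴ T.
Between antiparallel currents both contributions point the same way, so they add. B = B₁ + B₂ = 1.26×10⁻⁴ + 3.15×10⁻⁴ = 4.41×10⁻⁴ T.

B ≈ 441 μT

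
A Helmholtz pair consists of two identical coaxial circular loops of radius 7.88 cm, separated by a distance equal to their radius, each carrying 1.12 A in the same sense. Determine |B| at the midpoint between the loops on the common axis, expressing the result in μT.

B ≈ 12.8 μT

Each loop contributes B = μ₀IR²/[2(R²+z²)^(3/2)] on the axis, with z measured from that loop.
Loop 1 (z = 0.0394 m): B₁ = 6.39×10⁻⁶ T. Loop 2 (z = 0.0394 m): B₂ = 6.39×10⁻⁶ T.
The fields add: B = B₁ + B₂ = 1.28×10⁻⁵ T.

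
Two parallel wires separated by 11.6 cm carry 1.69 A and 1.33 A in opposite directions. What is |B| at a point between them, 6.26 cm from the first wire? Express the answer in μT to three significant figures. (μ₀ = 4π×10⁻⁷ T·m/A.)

B ≈ 10.4 μT

Each long wire gives B = μ₀I/(2πd). Distances are d₁ = 0.0626 m and d₂ = 0.0534 m.
B₁ = 5.40×10⁻⁶ T, B₂ = 4.98×10⁻⁶ T.
Between antiparallel currents both contributions point the same way, so they add. B = B₁ + B₂ = 5.40×10⁻⁶ + 4.98×10⁻⁶ = 1.04×10⁻⁵ T.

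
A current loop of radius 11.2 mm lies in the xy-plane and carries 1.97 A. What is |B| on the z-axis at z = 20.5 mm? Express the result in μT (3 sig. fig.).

B ≈ 12.2 μT

On the axis of a circular loop, B = μ₀IR² / [2(R²+z²)^(3/2)].
R² + z² = (0.0112)² + (0.0205)² = 0.0005457 m², and (R²+z²)^(3/2) = 1.27×10⁻⁵ m³.
B = (4π×10⁻⁷ × 1.97 × 0.0001254) / (2 × 1.27×10⁻⁵) = 1.22×10⁻⁵ T.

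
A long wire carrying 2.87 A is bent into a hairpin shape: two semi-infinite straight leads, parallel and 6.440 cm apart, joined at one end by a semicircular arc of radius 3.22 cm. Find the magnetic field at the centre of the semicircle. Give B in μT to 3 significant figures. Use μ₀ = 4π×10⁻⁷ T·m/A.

B ≈ 45.8 μT

The semicircular arc contributes B_arc = μ₀I·π/(4πR) = μ₀I/(4R) = 2.80×10⁻⁵ T.
Each semi-infinite lead is at perpendicular distance R = 0.0322 m from the centre, with the perpendicular foot at its near end, so it contributes μ₀I/(4πR); both point the same way, together 1.78×10⁻⁵ T.
Arc and leads all point the same direction: B = 2.80×10⁻⁵ + 1.78×10⁻⁵ = 4.58×10⁻⁵ T.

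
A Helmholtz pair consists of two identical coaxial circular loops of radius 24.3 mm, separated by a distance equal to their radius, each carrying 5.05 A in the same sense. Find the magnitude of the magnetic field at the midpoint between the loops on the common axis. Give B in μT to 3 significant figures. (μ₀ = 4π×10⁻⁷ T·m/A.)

B ≈ 187 μT

Each loop contributes B = μ₀IR²/[2(R²+z²)^(3/2)] on the axis, with z measured from that loop.
Loop 1 (z = 0.01215 m): B₁ = 9.34×10⁻⁵ T. Loop 2 (z = 0.01215 m): B₂ = 9.34×10⁻⁵ T.
The fields add: B = B₁ + B₂ = 1.87×10⁻⁴ T.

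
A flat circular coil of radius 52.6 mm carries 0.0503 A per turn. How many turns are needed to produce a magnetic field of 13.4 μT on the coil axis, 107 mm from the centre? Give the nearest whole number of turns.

For an N-turn coil, B = Nμ₀IR²/[2(R²+z²)^(3/2)]. A single turn gives B₁ = 5.16×10⁻⁸ T with R = 0.0526 m, z = 0.107 m.
N = B/B₁ = 1.34×10⁻⁵ / 5.16×10⁻⁸ = 259.74.

N = 260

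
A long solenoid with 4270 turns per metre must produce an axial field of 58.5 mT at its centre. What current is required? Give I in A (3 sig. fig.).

I ≈ 10.9 A

Inside a long solenoid B = μ₀nI with n = 4270 m⁻¹, so I = B/(μ₀n).
I = 5.85×10⁻² / (4π×10⁻⁷ × 4270) = 10.9 A.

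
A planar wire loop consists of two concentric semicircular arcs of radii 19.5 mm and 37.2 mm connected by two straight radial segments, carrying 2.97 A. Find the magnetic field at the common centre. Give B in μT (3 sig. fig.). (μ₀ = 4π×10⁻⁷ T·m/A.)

B ≈ 22.8 μT

The radial connectors point toward the centre, so dl × r̂ = 0 and they contribute nothing.
Each semicircle gives μ₀I/(4R): inner arc 4.78×10⁻⁵ T, outer arc 2.51×10⁻⁵ T.
The two arcs carry current in opposite angular senses, so their fields oppose: B = |4.78×10⁻⁵ − 2.51×10⁻⁵| = 2.28×10⁻⁵ T.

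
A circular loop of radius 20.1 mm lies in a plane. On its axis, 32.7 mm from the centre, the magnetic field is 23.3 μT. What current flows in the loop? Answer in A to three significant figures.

On the axis of a loop, B = μ₀IR²/[2(R²+z²)^(3/2)], so I = 2B(R²+z²)^(3/2)/(μ₀R²).
R² + z² = 0.000404 + 0.001069 = 0.001473 m²; raised to 3/2 gives 5.66×10⁻⁵ m³.
I = 2 × 2.33×10⁻⁵ × 5.66×10⁻⁵ / (1.26×10⁻⁶ × 0.000404) = 5.19 A.

I ≈ 5.19 A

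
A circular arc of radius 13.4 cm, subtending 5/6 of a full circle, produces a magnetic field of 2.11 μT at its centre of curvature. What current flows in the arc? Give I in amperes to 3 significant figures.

For a circular arc, B = μ₀Iφ/(4πR) with φ in radians; here φ = 5.236 rad.
So I = 4πRB/(μ₀φ) = 4π × 0.134 × 2.11×10⁻⁶ / (4π×10⁻⁷ × 5.236) = 0.540 A.

I ≈ 0.540 A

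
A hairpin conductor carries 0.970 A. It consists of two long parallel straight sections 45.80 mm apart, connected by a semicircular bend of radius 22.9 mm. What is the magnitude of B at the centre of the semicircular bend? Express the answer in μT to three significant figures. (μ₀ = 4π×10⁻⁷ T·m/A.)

B ≈ 21.8 μT

The semicircular arc contributes B_arc = μ₀I·π/(4πR) = μ₀I/(4R) = 1.33×10⁻⁵ T.
Each semi-infinite lead is at perpendicular distance R = 0.0229 m from the centre, with the perpendicular foot at its near end, so it contributes μ₀I/(4πR); both point the same way, together 8.47×10⁻⁶ T.
Arc and leads all point the same direction: B = 1.33×10⁻⁵ + 8.47×10⁻⁶ = 2.18×10⁻⁵ T.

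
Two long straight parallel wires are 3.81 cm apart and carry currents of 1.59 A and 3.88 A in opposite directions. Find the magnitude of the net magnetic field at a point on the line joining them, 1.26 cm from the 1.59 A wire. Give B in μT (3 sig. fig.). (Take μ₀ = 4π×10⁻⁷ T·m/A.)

Each long wire gives B = μ₀I/(2πd). Distances are d₁ = 0.0126 m and d₂ = 0.0255 m.
B₁ = 2.52×10⁻⁵ T, B₂ = 3.04×10⁻⁵ T.
Between antiparallel currents both contributions point the same way, so they add. B = B₁ + B₂ = 2.52×10⁻⁵ + 3.04×10⁻⁵ = 5.57×10⁻⁵ T.

B ≈ 55.7 μT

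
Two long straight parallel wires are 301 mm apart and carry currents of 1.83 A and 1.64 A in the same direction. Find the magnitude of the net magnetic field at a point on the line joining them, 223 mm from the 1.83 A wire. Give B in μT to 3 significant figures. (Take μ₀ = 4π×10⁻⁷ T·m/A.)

B ≈ 2.56 μT

Each long wire gives B = μ₀I/(2πd). Distances are d₁ = 0.223 m and d₂ = 0.078 m.
B₁ = 1.64×10⁻⁶ T, B₂ = 4.21×10⁻⁶ T.
Between parallel currents the two contributions point in opposite directions, so they subtract. B = |B₁ − B₂| = |1.64×10⁻⁶ − 4.21×10⁻⁶| = 2.56×10⁻⁶ T.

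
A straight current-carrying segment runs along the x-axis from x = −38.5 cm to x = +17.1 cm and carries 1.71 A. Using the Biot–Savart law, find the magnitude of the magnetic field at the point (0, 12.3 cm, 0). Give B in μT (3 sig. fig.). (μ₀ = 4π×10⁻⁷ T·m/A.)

B ≈ 2.45 μT

For a finite straight segment, B = (μ₀I/4πd)(sinθ₁ + sinθ₂), where θ₁, θ₂ are the angles from the perpendicular to each end.
The perpendicular distance is d = 0.123 m; the end-offsets along the wire are a = 0.385 m and b = 0.171 m.
sinθ₁ = 0.385/√(0.385²+0.123²) = 0.9526; sinθ₂ = 0.171/√(0.171²+0.123²) = 0.8118.
B = (4π×10⁻⁷ × 1.71) / (4π × 0.123) × (0.9526 + 0.8118) = 2.45×10⁻⁶ T.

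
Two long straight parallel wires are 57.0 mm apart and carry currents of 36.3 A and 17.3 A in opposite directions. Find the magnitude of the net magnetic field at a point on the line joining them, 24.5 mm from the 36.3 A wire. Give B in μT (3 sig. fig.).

B ≈ 403 μT

Each long wire gives B = μ₀I/(2πd). Distances are d₁ = 0.0245 m and d₂ = 0.0325 m.
B₁ = 2.96×10⁻⁴ T, B₂ = 1.06×10⁻⁴ T.
Between antiparallel currents both contributions point the same way, so they add. B = B₁ + B₂ = 2.96×10⁻⁴ + 1.06×10⁻⁴ = 4.03×10⁻⁴ T.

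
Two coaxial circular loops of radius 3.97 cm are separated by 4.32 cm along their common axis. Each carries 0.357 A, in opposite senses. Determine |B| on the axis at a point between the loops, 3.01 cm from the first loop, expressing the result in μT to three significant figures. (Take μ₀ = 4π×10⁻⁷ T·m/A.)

Each loop contributes B = μ₀IR²/[2(R²+z²)^(3/2)] on the axis, with z measured from that loop.
Loop 1 (z = 0.0301 m): B₁ = 2.86×10⁻⁶ T. Loop 2 (z = 0.0131 m): B₂ = 4.84×10⁻⁶ T.
The fields oppose: B = |B₁ − B₂| = 1.98×10⁻⁶ T.

B ≈ 1.98 μT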